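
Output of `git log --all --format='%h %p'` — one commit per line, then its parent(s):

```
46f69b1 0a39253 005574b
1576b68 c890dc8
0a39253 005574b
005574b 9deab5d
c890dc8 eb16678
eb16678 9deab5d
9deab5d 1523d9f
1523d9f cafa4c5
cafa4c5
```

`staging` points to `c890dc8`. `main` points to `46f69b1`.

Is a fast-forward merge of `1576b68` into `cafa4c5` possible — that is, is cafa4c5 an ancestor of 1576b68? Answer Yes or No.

A fast-forward from cafa4c5 to 1576b68 is possible iff cafa4c5 is an ancestor of 1576b68.
Ancestors of 1576b68: {1523d9f, 1576b68, 9deab5d, c890dc8, cafa4c5, eb16678}.
cafa4c5 is among them, so fast-forward is possible.

Yes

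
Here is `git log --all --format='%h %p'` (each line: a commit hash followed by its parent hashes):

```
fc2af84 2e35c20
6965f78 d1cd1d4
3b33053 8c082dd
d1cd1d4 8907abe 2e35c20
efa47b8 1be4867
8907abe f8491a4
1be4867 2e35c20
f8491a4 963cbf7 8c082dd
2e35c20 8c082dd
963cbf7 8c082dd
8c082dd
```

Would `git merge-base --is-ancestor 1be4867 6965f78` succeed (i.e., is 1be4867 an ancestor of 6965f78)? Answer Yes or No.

No

Ancestors of 6965f78: {2e35c20, 6965f78, 8907abe, 8c082dd, 963cbf7, d1cd1d4, f8491a4}.
1be4867 is not in that set, so it is not an ancestor of 6965f78.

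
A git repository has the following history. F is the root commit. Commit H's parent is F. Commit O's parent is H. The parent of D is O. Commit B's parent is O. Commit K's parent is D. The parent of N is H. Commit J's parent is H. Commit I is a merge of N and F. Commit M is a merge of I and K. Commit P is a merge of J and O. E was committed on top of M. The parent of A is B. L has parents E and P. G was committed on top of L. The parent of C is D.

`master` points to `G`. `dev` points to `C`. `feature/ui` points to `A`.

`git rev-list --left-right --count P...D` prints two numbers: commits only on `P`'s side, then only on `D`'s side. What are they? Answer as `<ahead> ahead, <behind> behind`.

Reachable from P: {F, H, J, O, P}.
Reachable from D: {D, F, H, O}.
Only in P's history (ahead): {J, P} — 2.
Only in D's history (behind): {D} — 1.

2 ahead, 1 behind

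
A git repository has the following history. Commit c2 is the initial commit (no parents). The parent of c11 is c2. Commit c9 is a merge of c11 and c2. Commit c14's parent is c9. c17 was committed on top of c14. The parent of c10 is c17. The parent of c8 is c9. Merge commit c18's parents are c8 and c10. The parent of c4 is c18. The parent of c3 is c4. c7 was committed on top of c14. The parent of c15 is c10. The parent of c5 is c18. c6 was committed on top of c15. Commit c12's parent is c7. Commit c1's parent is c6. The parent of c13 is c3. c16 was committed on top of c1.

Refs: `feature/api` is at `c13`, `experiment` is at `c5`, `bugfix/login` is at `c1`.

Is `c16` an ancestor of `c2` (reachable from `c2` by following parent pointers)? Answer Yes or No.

Ancestors of c2: {c2}.
c16 is not in that set, so it is not an ancestor of c2.

No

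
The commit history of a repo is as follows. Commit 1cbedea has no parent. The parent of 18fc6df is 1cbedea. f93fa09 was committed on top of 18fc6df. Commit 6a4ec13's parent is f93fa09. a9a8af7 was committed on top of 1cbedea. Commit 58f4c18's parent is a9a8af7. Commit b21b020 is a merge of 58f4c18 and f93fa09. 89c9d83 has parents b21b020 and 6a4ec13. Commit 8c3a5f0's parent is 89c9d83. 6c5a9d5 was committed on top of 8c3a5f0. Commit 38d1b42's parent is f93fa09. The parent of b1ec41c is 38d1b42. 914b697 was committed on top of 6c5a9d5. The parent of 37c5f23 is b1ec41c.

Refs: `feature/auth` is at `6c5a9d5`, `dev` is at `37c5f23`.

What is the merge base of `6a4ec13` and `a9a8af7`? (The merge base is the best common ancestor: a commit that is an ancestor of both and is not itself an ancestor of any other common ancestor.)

1cbedea

Ancestors of 6a4ec13: {18fc6df, 1cbedea, 6a4ec13, f93fa09}.
Ancestors of a9a8af7: {1cbedea, a9a8af7}.
Common ancestors: {1cbedea}.
The only common ancestor is 1cbedea, so it is the merge base.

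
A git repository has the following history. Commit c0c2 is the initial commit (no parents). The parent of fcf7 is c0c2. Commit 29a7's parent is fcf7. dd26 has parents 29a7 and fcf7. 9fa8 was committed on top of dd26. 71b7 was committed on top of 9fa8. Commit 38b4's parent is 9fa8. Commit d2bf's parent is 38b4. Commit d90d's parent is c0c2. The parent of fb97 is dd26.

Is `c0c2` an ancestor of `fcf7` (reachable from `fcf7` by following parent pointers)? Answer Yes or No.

Yes

Ancestors of fcf7 (commits reachable by following parents): {c0c2, fcf7}.
c0c2 is in that set, so it is an ancestor of fcf7.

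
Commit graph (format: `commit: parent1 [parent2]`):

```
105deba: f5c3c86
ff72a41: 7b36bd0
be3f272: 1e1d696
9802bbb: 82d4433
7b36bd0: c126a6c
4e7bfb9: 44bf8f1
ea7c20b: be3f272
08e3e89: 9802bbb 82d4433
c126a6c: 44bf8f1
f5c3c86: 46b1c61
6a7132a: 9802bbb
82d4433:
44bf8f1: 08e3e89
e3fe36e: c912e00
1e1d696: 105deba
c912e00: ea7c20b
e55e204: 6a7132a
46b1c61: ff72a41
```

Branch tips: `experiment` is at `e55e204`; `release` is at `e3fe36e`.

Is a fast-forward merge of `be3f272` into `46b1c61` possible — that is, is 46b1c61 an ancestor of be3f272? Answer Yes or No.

Yes

A fast-forward from 46b1c61 to be3f272 is possible iff 46b1c61 is an ancestor of be3f272.
Ancestors of be3f272: {08e3e89, 105deba, 1e1d696, 44bf8f1, 46b1c61, 7b36bd0, 82d4433, 9802bbb, be3f272, c126a6c, f5c3c86, ff72a41}.
46b1c61 is among them, so fast-forward is possible.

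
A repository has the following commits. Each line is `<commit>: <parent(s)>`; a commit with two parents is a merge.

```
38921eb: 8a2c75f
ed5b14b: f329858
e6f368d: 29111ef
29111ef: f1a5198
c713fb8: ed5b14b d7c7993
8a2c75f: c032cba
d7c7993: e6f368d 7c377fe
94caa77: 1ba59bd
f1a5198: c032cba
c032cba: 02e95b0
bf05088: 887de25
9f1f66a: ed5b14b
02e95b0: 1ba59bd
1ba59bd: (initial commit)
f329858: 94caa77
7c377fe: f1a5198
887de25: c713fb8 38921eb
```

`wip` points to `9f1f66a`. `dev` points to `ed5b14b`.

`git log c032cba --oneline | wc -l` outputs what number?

3

Walking parent pointers from c032cba: reachable set = {02e95b0, 1ba59bd, c032cba}.
That is 3 commits.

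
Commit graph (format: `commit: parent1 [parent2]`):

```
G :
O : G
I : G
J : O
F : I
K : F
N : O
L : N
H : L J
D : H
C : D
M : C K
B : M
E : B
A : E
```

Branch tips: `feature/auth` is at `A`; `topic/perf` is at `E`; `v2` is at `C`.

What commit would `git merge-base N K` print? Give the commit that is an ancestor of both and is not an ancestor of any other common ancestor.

G

Ancestors of N: {G, N, O}.
Ancestors of K: {F, G, I, K}.
Common ancestors: {G}.
The only common ancestor is G, so it is the merge base.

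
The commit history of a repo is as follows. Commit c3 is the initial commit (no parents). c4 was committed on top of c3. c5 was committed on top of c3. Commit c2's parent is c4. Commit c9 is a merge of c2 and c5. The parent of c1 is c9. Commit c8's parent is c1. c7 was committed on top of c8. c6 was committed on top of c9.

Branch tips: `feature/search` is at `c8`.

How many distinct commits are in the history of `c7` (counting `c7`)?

8

Walking parent pointers from c7: reachable set = {c1, c2, c3, c4, c5, c7, c8, c9}.
That is 8 commits.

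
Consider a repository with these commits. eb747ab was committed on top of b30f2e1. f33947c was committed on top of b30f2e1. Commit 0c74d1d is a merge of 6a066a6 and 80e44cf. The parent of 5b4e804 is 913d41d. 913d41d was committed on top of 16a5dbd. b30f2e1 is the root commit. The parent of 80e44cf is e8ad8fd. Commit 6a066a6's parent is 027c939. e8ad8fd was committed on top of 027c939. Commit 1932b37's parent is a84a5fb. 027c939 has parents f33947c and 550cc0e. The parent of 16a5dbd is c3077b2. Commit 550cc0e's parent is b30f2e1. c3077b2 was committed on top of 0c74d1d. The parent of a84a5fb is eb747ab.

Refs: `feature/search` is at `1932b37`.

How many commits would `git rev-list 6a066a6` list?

Walking parent pointers from 6a066a6: reachable set = {027c939, 550cc0e, 6a066a6, b30f2e1, f33947c}.
That is 5 commits.

5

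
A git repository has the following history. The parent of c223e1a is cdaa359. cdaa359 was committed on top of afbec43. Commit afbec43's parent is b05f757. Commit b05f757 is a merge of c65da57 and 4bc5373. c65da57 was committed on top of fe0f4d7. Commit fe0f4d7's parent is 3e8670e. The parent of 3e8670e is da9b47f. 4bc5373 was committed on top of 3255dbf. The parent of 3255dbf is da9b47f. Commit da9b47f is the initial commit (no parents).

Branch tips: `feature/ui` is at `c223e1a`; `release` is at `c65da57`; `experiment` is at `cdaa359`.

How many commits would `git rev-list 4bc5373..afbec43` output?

5

Reachable from afbec43: {3255dbf, 3e8670e, 4bc5373, afbec43, b05f757, c65da57, da9b47f, fe0f4d7}.
Reachable from 4bc5373: {3255dbf, 4bc5373, da9b47f}.
In afbec43's history but not 4bc5373's: {3e8670e, afbec43, b05f757, c65da57, fe0f4d7} — 5 commits.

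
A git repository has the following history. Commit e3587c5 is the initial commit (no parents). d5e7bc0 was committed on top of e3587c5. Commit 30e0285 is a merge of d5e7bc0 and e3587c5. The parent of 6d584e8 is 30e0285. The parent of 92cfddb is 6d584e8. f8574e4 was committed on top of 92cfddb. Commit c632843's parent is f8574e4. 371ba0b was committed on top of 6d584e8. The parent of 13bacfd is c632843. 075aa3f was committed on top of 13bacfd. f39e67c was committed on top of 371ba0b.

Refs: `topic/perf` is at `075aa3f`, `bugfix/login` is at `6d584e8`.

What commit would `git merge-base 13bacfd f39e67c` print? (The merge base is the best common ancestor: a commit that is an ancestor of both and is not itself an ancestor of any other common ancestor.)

Ancestors of 13bacfd: {13bacfd, 30e0285, 6d584e8, 92cfddb, c632843, d5e7bc0, e3587c5, f8574e4}.
Ancestors of f39e67c: {30e0285, 371ba0b, 6d584e8, d5e7bc0, e3587c5, f39e67c}.
Common ancestors: {30e0285, 6d584e8, d5e7bc0, e3587c5}.
Among these, 6d584e8 is not an ancestor of any other common ancestor — it is the merge base.

6d584e8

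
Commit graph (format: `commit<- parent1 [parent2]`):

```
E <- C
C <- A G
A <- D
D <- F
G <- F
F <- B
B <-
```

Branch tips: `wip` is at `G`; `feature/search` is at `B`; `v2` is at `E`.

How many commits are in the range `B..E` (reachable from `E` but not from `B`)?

6

Reachable from E: {A, B, C, D, E, F, G}.
Reachable from B: {B}.
In E's history but not B's: {A, C, D, E, F, G} — 6 commits.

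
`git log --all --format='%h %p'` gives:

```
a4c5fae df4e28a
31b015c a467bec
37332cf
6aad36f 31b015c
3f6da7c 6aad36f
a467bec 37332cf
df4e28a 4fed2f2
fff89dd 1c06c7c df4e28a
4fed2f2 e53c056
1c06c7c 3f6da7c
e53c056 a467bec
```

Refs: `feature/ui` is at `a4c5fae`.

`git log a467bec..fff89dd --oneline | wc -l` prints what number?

Reachable from fff89dd: {1c06c7c, 31b015c, 37332cf, 3f6da7c, 4fed2f2, 6aad36f, a467bec, df4e28a, e53c056, fff89dd}.
Reachable from a467bec: {37332cf, a467bec}.
In fff89dd's history but not a467bec's: {1c06c7c, 31b015c, 3f6da7c, 4fed2f2, 6aad36f, df4e28a, e53c056, fff89dd} — 8 commits.

8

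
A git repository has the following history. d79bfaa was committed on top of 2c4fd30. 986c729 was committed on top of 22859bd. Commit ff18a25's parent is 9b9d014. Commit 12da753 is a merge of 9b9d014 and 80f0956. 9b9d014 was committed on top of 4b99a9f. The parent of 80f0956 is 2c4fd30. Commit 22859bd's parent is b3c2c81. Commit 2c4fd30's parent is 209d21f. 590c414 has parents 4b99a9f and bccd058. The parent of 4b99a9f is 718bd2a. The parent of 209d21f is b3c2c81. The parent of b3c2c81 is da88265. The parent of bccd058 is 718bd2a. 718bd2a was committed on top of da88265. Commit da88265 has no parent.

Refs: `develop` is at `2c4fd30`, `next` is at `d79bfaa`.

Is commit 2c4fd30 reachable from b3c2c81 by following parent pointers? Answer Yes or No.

Ancestors of b3c2c81: {b3c2c81, da88265}.
2c4fd30 is not in that set, so it is not an ancestor of b3c2c81.

No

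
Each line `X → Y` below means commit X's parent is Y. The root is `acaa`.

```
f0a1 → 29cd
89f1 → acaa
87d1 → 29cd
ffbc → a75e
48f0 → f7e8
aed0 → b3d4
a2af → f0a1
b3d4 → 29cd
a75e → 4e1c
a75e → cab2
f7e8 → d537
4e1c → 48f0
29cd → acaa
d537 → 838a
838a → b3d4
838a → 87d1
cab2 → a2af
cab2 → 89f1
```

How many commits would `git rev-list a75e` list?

Walking parent pointers from a75e: reachable set = {29cd, 48f0, 4e1c, 838a, 87d1, 89f1, a2af, a75e, acaa, b3d4, cab2, d537, f0a1, f7e8}.
That is 14 commits.

14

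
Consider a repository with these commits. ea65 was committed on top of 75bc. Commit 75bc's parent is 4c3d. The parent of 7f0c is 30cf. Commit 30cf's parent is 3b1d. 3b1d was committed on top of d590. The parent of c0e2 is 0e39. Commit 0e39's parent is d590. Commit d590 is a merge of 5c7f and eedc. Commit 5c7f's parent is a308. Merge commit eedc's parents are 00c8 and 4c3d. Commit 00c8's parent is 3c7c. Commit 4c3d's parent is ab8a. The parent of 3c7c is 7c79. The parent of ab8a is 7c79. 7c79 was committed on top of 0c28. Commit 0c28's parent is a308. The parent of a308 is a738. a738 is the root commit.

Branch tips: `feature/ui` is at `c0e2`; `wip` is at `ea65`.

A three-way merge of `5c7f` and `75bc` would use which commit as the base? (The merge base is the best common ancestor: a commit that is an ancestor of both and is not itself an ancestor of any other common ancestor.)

a308

Ancestors of 5c7f: {5c7f, a308, a738}.
Ancestors of 75bc: {0c28, 4c3d, 75bc, 7c79, a308, a738, ab8a}.
Common ancestors: {a308, a738}.
Among these, a308 is not an ancestor of any other common ancestor — it is the merge base.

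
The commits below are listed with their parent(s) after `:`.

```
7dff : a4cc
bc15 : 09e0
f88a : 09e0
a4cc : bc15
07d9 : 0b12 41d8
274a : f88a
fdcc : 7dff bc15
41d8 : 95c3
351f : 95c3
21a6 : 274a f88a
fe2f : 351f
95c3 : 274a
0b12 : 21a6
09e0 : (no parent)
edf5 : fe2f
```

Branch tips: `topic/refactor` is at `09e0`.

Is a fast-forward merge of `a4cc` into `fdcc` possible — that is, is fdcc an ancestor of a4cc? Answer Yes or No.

No

A fast-forward from fdcc to a4cc is possible iff fdcc is an ancestor of a4cc.
Ancestors of a4cc: {09e0, a4cc, bc15}.
fdcc is not among them, so fast-forward is not possible.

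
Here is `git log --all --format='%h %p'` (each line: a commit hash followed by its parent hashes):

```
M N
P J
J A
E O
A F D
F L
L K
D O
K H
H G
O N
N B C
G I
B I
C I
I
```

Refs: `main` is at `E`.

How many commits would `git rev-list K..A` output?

Reachable from A: {A, B, C, D, F, G, H, I, K, L, N, O}.
Reachable from K: {G, H, I, K}.
In A's history but not K's: {A, B, C, D, F, L, N, O} — 8 commits.

8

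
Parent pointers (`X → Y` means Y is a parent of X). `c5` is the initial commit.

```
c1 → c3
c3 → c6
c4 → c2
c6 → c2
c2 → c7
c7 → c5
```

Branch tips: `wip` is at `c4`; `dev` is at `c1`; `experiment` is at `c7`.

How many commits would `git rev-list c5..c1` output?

5

Reachable from c1: {c1, c2, c3, c5, c6, c7}.
Reachable from c5: {c5}.
In c1's history but not c5's: {c1, c2, c3, c6, c7} — 5 commits.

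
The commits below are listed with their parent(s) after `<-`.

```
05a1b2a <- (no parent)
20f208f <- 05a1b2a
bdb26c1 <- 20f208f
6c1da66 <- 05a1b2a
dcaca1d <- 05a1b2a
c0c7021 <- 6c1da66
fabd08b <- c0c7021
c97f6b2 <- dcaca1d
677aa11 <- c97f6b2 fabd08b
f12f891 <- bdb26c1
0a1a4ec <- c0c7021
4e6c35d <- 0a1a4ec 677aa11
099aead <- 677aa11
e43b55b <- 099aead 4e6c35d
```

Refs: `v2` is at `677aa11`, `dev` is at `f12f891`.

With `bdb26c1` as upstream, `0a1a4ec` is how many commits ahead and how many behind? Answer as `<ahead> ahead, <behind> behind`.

3 ahead, 2 behind

Reachable from 0a1a4ec: {05a1b2a, 0a1a4ec, 6c1da66, c0c7021}.
Reachable from bdb26c1: {05a1b2a, 20f208f, bdb26c1}.
Only in 0a1a4ec's history (ahead): {0a1a4ec, 6c1da66, c0c7021} — 3.
Only in bdb26c1's history (behind): {20f208f, bdb26c1} — 2.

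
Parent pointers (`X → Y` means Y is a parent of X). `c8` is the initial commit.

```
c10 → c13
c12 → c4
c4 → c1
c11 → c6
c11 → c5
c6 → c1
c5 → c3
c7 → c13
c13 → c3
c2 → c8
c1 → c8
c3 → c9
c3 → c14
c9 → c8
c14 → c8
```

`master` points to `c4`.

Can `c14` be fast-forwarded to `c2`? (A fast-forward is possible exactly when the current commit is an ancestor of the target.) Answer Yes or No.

No

A fast-forward from c14 to c2 is possible iff c14 is an ancestor of c2.
Ancestors of c2: {c2, c8}.
c14 is not among them, so fast-forward is not possible.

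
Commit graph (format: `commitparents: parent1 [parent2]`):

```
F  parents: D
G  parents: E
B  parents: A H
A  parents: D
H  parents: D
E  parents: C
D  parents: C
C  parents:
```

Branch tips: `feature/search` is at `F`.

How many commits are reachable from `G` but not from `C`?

Reachable from G: {C, E, G}.
Reachable from C: {C}.
In G's history but not C's: {E, G} — 2 commits.

2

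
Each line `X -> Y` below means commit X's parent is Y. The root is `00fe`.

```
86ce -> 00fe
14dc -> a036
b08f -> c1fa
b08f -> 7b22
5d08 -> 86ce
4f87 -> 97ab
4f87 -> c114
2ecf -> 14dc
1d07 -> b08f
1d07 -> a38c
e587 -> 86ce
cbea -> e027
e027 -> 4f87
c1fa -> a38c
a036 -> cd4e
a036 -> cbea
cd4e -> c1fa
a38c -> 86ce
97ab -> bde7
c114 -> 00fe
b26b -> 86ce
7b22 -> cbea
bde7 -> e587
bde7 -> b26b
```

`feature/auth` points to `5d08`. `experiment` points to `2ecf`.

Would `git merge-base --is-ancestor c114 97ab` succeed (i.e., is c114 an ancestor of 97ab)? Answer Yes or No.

Ancestors of 97ab: {00fe, 86ce, 97ab, b26b, bde7, e587}.
c114 is not in that set, so it is not an ancestor of 97ab.

No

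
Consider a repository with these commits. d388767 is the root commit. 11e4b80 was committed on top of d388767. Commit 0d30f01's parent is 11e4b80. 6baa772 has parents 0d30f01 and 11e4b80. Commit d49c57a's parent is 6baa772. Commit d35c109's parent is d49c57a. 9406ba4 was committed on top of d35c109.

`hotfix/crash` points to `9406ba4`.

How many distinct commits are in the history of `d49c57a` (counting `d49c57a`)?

5

Walking parent pointers from d49c57a: reachable set = {0d30f01, 11e4b80, 6baa772, d388767, d49c57a}.
That is 5 commits.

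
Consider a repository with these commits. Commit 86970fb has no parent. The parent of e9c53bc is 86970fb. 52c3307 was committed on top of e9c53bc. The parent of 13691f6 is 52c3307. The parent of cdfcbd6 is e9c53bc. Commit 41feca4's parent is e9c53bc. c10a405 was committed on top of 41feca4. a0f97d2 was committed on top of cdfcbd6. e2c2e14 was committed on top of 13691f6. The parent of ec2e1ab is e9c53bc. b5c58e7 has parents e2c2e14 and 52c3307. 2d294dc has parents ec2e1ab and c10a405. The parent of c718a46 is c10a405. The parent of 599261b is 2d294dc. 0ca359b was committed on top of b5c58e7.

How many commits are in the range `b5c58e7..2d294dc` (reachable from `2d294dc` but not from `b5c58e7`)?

4

Reachable from 2d294dc: {2d294dc, 41feca4, 86970fb, c10a405, e9c53bc, ec2e1ab}.
Reachable from b5c58e7: {13691f6, 52c3307, 86970fb, b5c58e7, e2c2e14, e9c53bc}.
In 2d294dc's history but not b5c58e7's: {2d294dc, 41feca4, c10a405, ec2e1ab} — 4 commits.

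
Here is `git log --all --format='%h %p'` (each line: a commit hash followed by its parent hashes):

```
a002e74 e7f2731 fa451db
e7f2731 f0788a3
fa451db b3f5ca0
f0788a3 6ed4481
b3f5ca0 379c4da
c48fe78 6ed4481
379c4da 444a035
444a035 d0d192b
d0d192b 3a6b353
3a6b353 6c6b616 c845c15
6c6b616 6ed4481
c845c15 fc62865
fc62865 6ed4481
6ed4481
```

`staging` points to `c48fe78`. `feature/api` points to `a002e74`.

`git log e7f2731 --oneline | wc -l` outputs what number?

Walking parent pointers from e7f2731: reachable set = {6ed4481, e7f2731, f0788a3}.
That is 3 commits.

3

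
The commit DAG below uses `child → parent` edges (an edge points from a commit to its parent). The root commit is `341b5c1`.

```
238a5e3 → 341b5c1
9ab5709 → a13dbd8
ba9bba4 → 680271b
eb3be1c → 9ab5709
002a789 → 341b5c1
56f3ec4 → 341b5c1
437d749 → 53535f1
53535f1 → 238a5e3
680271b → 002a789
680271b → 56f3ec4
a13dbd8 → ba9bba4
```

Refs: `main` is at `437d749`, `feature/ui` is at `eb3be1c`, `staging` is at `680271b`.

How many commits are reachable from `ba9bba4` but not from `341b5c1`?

Reachable from ba9bba4: {002a789, 341b5c1, 56f3ec4, 680271b, ba9bba4}.
Reachable from 341b5c1: {341b5c1}.
In ba9bba4's history but not 341b5c1's: {002a789, 56f3ec4, 680271b, ba9bba4} — 4 commits.

4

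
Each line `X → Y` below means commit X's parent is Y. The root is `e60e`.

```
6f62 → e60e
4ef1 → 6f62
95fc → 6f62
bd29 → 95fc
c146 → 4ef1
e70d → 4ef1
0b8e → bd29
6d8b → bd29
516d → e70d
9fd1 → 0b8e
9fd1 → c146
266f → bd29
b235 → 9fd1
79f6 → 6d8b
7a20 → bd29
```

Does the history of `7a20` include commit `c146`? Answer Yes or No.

Ancestors of 7a20: {6f62, 7a20, 95fc, bd29, e60e}.
c146 is not in that set, so it is not an ancestor of 7a20.

No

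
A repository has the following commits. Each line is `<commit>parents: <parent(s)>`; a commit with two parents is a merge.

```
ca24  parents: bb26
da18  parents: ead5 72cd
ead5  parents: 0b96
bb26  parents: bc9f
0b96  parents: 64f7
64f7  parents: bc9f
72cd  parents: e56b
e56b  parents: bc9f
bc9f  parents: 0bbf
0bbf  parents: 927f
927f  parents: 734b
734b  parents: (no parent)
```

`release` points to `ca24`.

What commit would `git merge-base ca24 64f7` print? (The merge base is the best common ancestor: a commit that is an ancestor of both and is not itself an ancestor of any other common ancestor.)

Ancestors of ca24: {0bbf, 734b, 927f, bb26, bc9f, ca24}.
Ancestors of 64f7: {0bbf, 64f7, 734b, 927f, bc9f}.
Common ancestors: {0bbf, 734b, 927f, bc9f}.
Among these, bc9f is not an ancestor of any other common ancestor — it is the merge base.

bc9f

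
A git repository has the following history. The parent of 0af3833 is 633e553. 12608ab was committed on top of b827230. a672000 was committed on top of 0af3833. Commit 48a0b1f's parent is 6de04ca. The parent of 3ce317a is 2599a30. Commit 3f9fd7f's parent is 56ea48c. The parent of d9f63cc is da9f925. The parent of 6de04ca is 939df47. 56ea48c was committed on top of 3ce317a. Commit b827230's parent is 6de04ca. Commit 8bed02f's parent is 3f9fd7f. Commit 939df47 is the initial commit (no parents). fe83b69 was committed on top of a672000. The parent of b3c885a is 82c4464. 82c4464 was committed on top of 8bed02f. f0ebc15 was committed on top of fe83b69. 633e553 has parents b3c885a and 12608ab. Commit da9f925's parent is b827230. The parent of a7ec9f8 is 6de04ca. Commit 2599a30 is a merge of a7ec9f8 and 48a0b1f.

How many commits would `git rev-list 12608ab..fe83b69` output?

13

Reachable from fe83b69: {0af3833, 12608ab, 2599a30, 3ce317a, 3f9fd7f, 48a0b1f, 56ea48c, 633e553, 6de04ca, 82c4464, 8bed02f, 939df47, a672000, a7ec9f8, b3c885a, b827230, fe83b69}.
Reachable from 12608ab: {12608ab, 6de04ca, 939df47, b827230}.
In fe83b69's history but not 12608ab's: {0af3833, 2599a30, 3ce317a, 3f9fd7f, 48a0b1f, 56ea48c, 633e553, 82c4464, 8bed02f, a672000, a7ec9f8, b3c885a, fe83b69} — 13 commits.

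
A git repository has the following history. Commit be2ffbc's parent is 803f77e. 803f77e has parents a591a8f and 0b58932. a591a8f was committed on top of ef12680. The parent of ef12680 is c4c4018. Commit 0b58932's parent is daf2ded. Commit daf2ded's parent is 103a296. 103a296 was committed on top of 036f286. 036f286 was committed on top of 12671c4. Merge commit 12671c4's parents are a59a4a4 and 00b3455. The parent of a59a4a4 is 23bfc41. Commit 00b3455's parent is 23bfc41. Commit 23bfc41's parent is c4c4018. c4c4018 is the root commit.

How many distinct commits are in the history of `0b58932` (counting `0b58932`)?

9

Walking parent pointers from 0b58932: reachable set = {00b3455, 036f286, 0b58932, 103a296, 12671c4, 23bfc41, a59a4a4, c4c4018, daf2ded}.
That is 9 commits.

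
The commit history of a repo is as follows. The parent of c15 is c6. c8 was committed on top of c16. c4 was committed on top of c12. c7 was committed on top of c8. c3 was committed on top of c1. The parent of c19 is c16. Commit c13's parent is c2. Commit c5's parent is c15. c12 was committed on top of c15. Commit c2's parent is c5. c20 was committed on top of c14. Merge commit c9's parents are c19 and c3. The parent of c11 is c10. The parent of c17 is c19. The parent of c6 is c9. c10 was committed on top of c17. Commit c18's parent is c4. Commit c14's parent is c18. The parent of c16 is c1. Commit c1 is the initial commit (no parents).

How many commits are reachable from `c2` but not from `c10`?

6

Reachable from c2: {c1, c15, c16, c19, c2, c3, c5, c6, c9}.
Reachable from c10: {c1, c10, c16, c17, c19}.
In c2's history but not c10's: {c15, c2, c3, c5, c6, c9} — 6 commits.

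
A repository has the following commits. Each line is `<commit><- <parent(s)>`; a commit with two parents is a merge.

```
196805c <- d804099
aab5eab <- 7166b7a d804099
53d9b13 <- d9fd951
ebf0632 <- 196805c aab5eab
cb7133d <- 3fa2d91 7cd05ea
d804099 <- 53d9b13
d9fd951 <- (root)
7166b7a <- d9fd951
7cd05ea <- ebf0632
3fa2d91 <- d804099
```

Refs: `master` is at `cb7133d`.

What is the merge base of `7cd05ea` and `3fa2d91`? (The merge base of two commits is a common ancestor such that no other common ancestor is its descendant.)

d804099

Ancestors of 7cd05ea: {196805c, 53d9b13, 7166b7a, 7cd05ea, aab5eab, d804099, d9fd951, ebf0632}.
Ancestors of 3fa2d91: {3fa2d91, 53d9b13, d804099, d9fd951}.
Common ancestors: {53d9b13, d804099, d9fd951}.
Among these, d804099 is not an ancestor of any other common ancestor — it is the merge base.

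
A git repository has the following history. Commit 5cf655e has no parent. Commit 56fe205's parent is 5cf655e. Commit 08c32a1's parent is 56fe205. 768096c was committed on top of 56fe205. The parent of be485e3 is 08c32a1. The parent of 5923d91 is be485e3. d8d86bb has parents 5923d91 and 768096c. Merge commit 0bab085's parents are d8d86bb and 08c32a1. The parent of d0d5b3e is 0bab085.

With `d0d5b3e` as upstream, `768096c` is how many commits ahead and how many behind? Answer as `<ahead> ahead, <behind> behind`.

Reachable from 768096c: {56fe205, 5cf655e, 768096c}.
Reachable from d0d5b3e: {08c32a1, 0bab085, 56fe205, 5923d91, 5cf655e, 768096c, be485e3, d0d5b3e, d8d86bb}.
Only in 768096c's history (ahead): {} — 0.
Only in d0d5b3e's history (behind): {08c32a1, 0bab085, 5923d91, be485e3, d0d5b3e, d8d86bb} — 6.

0 ahead, 6 behind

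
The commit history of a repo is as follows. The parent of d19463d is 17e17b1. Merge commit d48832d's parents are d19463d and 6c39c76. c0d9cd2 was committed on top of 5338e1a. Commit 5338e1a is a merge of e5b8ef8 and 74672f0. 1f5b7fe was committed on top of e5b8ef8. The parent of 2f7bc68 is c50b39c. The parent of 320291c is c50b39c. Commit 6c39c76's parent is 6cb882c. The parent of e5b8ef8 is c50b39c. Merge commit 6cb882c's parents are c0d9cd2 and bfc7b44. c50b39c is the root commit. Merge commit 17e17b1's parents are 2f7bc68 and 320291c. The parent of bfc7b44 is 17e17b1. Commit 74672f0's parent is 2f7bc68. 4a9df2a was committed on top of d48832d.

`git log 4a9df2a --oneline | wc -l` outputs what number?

14

Walking parent pointers from 4a9df2a: reachable set = {17e17b1, 2f7bc68, 320291c, 4a9df2a, 5338e1a, 6c39c76, 6cb882c, 74672f0, bfc7b44, c0d9cd2, c50b39c, d19463d, d48832d, e5b8ef8}.
That is 14 commits.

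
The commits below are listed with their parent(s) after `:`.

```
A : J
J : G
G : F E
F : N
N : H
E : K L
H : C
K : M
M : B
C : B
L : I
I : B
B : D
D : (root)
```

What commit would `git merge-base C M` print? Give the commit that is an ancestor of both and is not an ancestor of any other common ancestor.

Ancestors of C: {B, C, D}.
Ancestors of M: {B, D, M}.
Common ancestors: {B, D}.
Among these, B is not an ancestor of any other common ancestor — it is the merge base.

B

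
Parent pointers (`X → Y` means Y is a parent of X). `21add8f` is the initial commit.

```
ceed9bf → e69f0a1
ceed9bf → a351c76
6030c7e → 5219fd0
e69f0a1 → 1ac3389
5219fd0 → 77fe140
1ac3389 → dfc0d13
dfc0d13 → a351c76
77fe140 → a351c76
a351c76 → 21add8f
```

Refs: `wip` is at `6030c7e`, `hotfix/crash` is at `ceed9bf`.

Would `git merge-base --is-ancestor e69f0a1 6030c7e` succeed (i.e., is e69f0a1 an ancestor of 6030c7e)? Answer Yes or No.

No

Ancestors of 6030c7e: {21add8f, 5219fd0, 6030c7e, 77fe140, a351c76}.
e69f0a1 is not in that set, so it is not an ancestor of 6030c7e.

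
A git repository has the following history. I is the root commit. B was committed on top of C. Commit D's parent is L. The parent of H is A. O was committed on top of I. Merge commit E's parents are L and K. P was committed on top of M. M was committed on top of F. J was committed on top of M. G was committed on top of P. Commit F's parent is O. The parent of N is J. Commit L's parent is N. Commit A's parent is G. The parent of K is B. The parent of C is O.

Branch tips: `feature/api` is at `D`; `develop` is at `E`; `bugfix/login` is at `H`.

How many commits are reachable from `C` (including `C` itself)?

Walking parent pointers from C: reachable set = {C, I, O}.
That is 3 commits.

3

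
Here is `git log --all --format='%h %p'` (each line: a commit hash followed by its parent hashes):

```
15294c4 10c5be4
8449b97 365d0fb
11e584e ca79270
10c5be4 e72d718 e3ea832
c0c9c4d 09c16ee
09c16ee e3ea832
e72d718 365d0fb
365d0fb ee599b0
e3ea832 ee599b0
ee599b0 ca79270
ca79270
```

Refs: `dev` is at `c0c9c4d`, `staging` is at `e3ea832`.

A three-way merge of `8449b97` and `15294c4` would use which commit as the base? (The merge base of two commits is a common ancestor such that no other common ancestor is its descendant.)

365d0fb

Ancestors of 8449b97: {365d0fb, 8449b97, ca79270, ee599b0}.
Ancestors of 15294c4: {10c5be4, 15294c4, 365d0fb, ca79270, e3ea832, e72d718, ee599b0}.
Common ancestors: {365d0fb, ca79270, ee599b0}.
Among these, 365d0fb is not an ancestor of any other common ancestor — it is the merge base.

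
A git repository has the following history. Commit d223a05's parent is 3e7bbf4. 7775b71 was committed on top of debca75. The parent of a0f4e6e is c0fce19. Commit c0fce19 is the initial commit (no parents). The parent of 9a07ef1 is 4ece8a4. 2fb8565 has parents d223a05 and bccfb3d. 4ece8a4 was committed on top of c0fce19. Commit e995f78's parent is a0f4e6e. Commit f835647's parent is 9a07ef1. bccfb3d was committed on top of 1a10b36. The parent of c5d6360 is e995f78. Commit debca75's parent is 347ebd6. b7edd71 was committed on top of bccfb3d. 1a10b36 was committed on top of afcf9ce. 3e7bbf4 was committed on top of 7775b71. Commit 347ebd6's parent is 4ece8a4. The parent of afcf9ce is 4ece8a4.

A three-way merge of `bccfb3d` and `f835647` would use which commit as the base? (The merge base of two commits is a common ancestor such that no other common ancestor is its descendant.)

4ece8a4

Ancestors of bccfb3d: {1a10b36, 4ece8a4, afcf9ce, bccfb3d, c0fce19}.
Ancestors of f835647: {4ece8a4, 9a07ef1, c0fce19, f835647}.
Common ancestors: {4ece8a4, c0fce19}.
Among these, 4ece8a4 is not an ancestor of any other common ancestor — it is the merge base.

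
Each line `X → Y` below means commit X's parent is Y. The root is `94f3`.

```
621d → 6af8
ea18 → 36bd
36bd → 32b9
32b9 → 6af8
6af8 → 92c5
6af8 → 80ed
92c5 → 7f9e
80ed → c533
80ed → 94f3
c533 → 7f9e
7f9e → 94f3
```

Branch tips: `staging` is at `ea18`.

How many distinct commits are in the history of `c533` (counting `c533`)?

Walking parent pointers from c533: reachable set = {7f9e, 94f3, c533}.
That is 3 commits.

3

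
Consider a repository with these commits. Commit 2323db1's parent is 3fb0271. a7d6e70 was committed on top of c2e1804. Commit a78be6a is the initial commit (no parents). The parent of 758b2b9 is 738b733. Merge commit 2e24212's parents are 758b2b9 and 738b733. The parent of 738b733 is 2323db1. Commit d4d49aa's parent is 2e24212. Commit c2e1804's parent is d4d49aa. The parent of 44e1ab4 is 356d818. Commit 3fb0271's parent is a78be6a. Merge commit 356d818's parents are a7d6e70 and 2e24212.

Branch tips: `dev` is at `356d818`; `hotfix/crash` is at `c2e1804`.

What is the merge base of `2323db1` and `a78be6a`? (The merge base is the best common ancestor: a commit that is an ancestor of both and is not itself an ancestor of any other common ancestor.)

Ancestors of 2323db1: {2323db1, 3fb0271, a78be6a}.
Ancestors of a78be6a: {a78be6a}.
Common ancestors: {a78be6a}.
The only common ancestor is a78be6a, so it is the merge base.

a78be6a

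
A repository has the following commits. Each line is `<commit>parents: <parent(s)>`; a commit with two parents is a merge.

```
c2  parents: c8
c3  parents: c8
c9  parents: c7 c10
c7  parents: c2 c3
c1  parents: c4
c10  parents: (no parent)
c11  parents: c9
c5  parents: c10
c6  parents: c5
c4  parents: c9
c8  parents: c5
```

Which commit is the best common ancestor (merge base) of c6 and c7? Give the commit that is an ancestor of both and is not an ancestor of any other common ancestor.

Ancestors of c6: {c10, c5, c6}.
Ancestors of c7: {c10, c2, c3, c5, c7, c8}.
Common ancestors: {c10, c5}.
Among these, c5 is not an ancestor of any other common ancestor — it is the merge base.

c5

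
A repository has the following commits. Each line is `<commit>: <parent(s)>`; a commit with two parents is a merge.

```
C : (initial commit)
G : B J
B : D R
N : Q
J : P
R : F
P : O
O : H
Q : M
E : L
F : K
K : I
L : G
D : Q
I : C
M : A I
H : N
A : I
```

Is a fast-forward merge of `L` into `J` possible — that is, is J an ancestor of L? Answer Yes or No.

Yes

A fast-forward from J to L is possible iff J is an ancestor of L.
Ancestors of L: {A, B, C, D, F, G, H, I, J, K, L, M, N, O, P, Q, R}.
J is among them, so fast-forward is possible.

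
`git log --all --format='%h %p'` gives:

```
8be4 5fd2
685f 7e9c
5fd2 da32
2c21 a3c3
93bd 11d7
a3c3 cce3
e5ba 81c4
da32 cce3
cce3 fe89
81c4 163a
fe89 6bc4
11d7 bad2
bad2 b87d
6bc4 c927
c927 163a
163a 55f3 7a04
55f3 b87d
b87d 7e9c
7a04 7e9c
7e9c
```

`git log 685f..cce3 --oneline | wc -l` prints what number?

8

Reachable from cce3: {163a, 55f3, 6bc4, 7a04, 7e9c, b87d, c927, cce3, fe89}.
Reachable from 685f: {685f, 7e9c}.
In cce3's history but not 685f's: {163a, 55f3, 6bc4, 7a04, b87d, c927, cce3, fe89} — 8 commits.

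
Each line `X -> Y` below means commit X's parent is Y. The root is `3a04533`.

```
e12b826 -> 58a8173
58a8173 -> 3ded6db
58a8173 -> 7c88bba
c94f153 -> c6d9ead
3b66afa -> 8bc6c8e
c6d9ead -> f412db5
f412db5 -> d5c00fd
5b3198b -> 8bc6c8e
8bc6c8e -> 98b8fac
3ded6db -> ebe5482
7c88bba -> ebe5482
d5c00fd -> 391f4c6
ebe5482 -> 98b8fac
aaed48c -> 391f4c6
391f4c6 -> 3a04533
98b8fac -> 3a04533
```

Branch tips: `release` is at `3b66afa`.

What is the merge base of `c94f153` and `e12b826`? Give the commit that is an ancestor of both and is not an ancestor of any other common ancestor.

Ancestors of c94f153: {391f4c6, 3a04533, c6d9ead, c94f153, d5c00fd, f412db5}.
Ancestors of e12b826: {3a04533, 3ded6db, 58a8173, 7c88bba, 98b8fac, e12b826, ebe5482}.
Common ancestors: {3a04533}.
The only common ancestor is 3a04533, so it is the merge base.

3a04533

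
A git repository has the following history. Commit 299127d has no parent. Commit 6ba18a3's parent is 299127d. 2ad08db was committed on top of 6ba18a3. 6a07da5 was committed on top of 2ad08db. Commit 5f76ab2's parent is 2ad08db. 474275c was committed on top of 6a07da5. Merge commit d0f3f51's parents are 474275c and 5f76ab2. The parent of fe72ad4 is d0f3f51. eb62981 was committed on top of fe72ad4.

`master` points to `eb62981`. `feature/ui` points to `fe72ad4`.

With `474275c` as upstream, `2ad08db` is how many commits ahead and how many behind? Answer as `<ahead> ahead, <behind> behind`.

Reachable from 2ad08db: {299127d, 2ad08db, 6ba18a3}.
Reachable from 474275c: {299127d, 2ad08db, 474275c, 6a07da5, 6ba18a3}.
Only in 2ad08db's history (ahead): {} — 0.
Only in 474275c's history (behind): {474275c, 6a07da5} — 2.

0 ahead, 2 behind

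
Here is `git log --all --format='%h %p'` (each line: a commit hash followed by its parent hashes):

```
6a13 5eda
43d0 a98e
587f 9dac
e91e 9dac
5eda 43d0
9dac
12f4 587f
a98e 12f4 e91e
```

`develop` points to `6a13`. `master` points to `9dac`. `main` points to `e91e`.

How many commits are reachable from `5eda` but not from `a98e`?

Reachable from 5eda: {12f4, 43d0, 587f, 5eda, 9dac, a98e, e91e}.
Reachable from a98e: {12f4, 587f, 9dac, a98e, e91e}.
In 5eda's history but not a98e's: {43d0, 5eda} — 2 commits.

2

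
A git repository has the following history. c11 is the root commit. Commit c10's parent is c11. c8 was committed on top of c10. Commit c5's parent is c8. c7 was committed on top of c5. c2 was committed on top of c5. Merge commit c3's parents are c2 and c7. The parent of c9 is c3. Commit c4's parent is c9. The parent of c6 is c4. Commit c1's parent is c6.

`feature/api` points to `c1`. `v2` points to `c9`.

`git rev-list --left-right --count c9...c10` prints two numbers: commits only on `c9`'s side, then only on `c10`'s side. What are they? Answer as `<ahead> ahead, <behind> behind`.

Reachable from c9: {c10, c11, c2, c3, c5, c7, c8, c9}.
Reachable from c10: {c10, c11}.
Only in c9's history (ahead): {c2, c3, c5, c7, c8, c9} — 6.
Only in c10's history (behind): {} — 0.

6 ahead, 0 behind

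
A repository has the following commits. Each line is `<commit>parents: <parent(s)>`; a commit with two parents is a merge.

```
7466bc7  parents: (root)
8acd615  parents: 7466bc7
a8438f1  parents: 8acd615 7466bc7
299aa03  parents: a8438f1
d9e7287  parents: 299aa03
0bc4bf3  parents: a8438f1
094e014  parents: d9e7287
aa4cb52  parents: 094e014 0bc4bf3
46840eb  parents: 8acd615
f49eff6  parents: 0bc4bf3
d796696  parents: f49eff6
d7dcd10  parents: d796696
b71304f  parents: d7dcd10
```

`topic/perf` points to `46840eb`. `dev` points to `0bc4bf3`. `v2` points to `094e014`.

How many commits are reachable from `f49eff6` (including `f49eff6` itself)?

5

Walking parent pointers from f49eff6: reachable set = {0bc4bf3, 7466bc7, 8acd615, a8438f1, f49eff6}.
That is 5 commits.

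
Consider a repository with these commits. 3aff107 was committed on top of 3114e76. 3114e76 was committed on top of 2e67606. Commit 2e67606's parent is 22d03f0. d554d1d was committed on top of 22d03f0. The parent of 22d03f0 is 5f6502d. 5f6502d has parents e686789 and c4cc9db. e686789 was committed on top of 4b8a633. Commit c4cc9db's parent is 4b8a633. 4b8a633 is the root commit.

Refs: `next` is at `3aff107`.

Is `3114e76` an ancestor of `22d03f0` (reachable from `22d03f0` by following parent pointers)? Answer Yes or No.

No

Ancestors of 22d03f0: {22d03f0, 4b8a633, 5f6502d, c4cc9db, e686789}.
3114e76 is not in that set, so it is not an ancestor of 22d03f0.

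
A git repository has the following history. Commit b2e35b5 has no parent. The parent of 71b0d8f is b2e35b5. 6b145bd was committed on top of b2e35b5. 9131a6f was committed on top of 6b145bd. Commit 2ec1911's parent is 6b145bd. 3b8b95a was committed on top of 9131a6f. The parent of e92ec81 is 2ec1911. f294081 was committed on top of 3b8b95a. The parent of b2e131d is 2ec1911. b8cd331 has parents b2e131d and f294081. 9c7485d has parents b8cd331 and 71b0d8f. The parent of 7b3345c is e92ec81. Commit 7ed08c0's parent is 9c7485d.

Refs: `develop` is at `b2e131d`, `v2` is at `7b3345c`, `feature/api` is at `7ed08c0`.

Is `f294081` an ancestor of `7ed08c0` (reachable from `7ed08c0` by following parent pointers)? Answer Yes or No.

Ancestors of 7ed08c0 (commits reachable by following parents): {2ec1911, 3b8b95a, 6b145bd, 71b0d8f, 7ed08c0, 9131a6f, 9c7485d, b2e131d, b2e35b5, b8cd331, f294081}.
f294081 is in that set, so it is an ancestor of 7ed08c0.

Yes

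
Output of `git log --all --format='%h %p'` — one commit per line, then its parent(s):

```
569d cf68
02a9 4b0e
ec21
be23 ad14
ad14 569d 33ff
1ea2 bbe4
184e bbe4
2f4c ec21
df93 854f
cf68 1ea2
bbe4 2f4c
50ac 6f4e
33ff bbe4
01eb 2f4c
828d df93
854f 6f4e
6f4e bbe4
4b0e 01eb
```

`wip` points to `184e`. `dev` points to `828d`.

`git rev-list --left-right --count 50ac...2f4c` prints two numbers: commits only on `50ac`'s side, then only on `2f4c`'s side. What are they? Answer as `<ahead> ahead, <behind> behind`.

3 ahead, 0 behind

Reachable from 50ac: {2f4c, 50ac, 6f4e, bbe4, ec21}.
Reachable from 2f4c: {2f4c, ec21}.
Only in 50ac's history (ahead): {50ac, 6f4e, bbe4} — 3.
Only in 2f4c's history (behind): {} — 0.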